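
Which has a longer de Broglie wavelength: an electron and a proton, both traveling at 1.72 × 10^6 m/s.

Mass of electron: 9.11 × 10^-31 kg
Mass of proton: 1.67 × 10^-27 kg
The electron has the longer wavelength.

Using λ = h/(mv), since both particles have the same velocity, the wavelength depends only on mass.

For electron: λ₁ = h/(m₁v) = 4.23 × 10^-10 m
For proton: λ₂ = h/(m₂v) = 2.31 × 10^-13 m

Since λ ∝ 1/m at constant velocity, the lighter particle has the longer wavelength.

The electron has the longer de Broglie wavelength.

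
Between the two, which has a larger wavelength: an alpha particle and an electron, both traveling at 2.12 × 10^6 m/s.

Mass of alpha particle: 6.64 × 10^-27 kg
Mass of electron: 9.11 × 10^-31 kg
The electron has the longer wavelength.

Using λ = h/(mv), since both particles have the same velocity, the wavelength depends only on mass.

For alpha particle: λ₁ = h/(m₁v) = 4.71 × 10^-14 m
For electron: λ₂ = h/(m₂v) = 3.43 × 10^-10 m

Since λ ∝ 1/m at constant velocity, the lighter particle has the longer wavelength.

The electron has the longer de Broglie wavelength.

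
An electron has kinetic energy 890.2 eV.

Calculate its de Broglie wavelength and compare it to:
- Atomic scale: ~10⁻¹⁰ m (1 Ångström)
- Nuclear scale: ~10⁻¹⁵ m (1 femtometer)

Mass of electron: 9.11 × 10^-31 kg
λ = 4.11 × 10^-11 m, which is between nuclear and atomic scales.

Using λ = h/√(2mKE):

KE = 890.2 eV = 1.426 × 10^-16 J

λ = h/√(2mKE)
λ = (6.626 × 10^-34 J·s) / √(2 × 9.11 × 10^-31 kg × 1.426 × 10^-16 J)
λ = 4.11 × 10^-11 m

Comparison:
- Atomic scale (10⁻¹⁰ m): λ is 0.41× this size
- Nuclear scale (10⁻¹⁵ m): λ is 4.1e+04× this size

The wavelength is between nuclear and atomic scales.

This wavelength is appropriate for probing atomic structure but too large for nuclear physics experiments.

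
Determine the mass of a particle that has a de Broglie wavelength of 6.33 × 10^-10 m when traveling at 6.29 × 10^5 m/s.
1.66 × 10^-30 kg

From the de Broglie relation λ = h/(mv), we solve for m:

m = h/(λv)
m = (6.626 × 10^-34 J·s) / (6.33 × 10^-10 m × 6.29 × 10^5 m/s)
m = 1.66 × 10^-30 kg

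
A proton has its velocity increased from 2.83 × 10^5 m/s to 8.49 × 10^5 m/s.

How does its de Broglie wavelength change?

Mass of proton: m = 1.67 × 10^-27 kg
The wavelength decreases by a factor of 3.

Using λ = h/(mv):

Initial wavelength: λ₁ = h/(mv₁) = 1.40 × 10^-12 m
Final wavelength: λ₂ = h/(mv₂) = 4.67 × 10^-13 m

Since λ ∝ 1/v, when velocity increases by a factor of 3, the wavelength decreases by a factor of 3.

λ₂/λ₁ = v₁/v₂ = 1/3

The wavelength decreases by a factor of 3.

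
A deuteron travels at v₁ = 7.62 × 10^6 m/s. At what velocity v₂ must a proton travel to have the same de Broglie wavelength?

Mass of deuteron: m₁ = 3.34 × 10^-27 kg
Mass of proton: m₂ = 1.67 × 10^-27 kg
v₂ = 1.52 × 10^7 m/s

For equal de Broglie wavelengths: λ₁ = λ₂

h/(m₁v₁) = h/(m₂v₂)
m₁v₁ = m₂v₂
v₂ = v₁ · (m₁/m₂)

v₂ = 7.62 × 10^6 m/s × (3.34 × 10^-27 kg / 1.67 × 10^-27 kg)
v₂ = 1.52 × 10^7 m/s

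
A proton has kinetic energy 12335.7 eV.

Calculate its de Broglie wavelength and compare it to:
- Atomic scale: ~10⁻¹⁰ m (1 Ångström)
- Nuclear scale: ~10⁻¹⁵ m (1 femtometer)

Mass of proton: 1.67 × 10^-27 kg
λ = 2.58 × 10^-13 m, which is between nuclear and atomic scales.

Using λ = h/√(2mKE):

KE = 12335.7 eV = 1.976 × 10^-15 J

λ = h/√(2mKE)
λ = (6.626 × 10^-34 J·s) / √(2 × 1.67 × 10^-27 kg × 1.976 × 10^-15 J)
λ = 2.58 × 10^-13 m

Comparison:
- Atomic scale (10⁻¹⁰ m): λ is 0.0026× this size
- Nuclear scale (10⁻¹⁵ m): λ is 2.6e+02× this size

The wavelength is between nuclear and atomic scales.

This wavelength is appropriate for probing atomic structure but too large for nuclear physics experiments.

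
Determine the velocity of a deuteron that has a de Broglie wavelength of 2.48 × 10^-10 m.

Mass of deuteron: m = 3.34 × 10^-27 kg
8.00 × 10^2 m/s

From the de Broglie relation λ = h/(mv), we solve for v:

v = h/(mλ)
v = (6.626 × 10^-34 J·s) / (3.34 × 10^-27 kg × 2.48 × 10^-10 m)
v = 8.00 × 10^2 m/s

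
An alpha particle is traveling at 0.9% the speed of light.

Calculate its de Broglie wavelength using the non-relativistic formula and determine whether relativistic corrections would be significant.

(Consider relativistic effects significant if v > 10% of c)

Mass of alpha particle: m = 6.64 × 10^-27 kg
No, relativistic corrections are not needed.

Using the non-relativistic de Broglie formula λ = h/(mv):

v = 0.9% × c = 2.698 × 10^6 m/s

λ = h/(mv)
λ = (6.626 × 10^-34 J·s) / (6.64 × 10^-27 kg × 2.698 × 10^6 m/s)
λ = 3.70 × 10^-14 m

Since v = 0.9% of c < 10% of c, relativistic corrections are NOT significant and this non-relativistic result is a good approximation.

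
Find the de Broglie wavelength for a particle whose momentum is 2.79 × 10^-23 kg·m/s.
2.37 × 10^-11 m

Using the de Broglie relation λ = h/p:

λ = h/p
λ = (6.626 × 10^-34 J·s) / (2.79 × 10^-23 kg·m/s)
λ = 2.37 × 10^-11 m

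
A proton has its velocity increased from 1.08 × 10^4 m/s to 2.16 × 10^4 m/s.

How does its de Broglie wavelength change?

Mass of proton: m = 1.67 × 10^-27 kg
The wavelength decreases by a factor of 2.

Using λ = h/(mv):

Initial wavelength: λ₁ = h/(mv₁) = 3.67 × 10^-11 m
Final wavelength: λ₂ = h/(mv₂) = 1.84 × 10^-11 m

Since λ ∝ 1/v, when velocity increases by a factor of 2, the wavelength decreases by a factor of 2.

λ₂/λ₁ = v₁/v₂ = 1/2

The wavelength decreases by a factor of 2.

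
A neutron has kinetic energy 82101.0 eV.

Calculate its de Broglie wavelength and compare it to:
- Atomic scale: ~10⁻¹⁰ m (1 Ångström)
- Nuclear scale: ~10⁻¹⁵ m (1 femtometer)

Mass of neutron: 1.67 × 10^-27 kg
λ = 1.00 × 10^-13 m, which is between nuclear and atomic scales.

Using λ = h/√(2mKE):

KE = 82101.0 eV = 1.315 × 10^-14 J

λ = h/√(2mKE)
λ = (6.626 × 10^-34 J·s) / √(2 × 1.67 × 10^-27 kg × 1.315 × 10^-14 J)
λ = 1.00 × 10^-13 m

Comparison:
- Atomic scale (10⁻¹⁰ m): λ is 0.001× this size
- Nuclear scale (10⁻¹⁵ m): λ is 1e+02× this size

The wavelength is between nuclear and atomic scales.

This wavelength is appropriate for probing atomic structure but too large for nuclear physics experiments.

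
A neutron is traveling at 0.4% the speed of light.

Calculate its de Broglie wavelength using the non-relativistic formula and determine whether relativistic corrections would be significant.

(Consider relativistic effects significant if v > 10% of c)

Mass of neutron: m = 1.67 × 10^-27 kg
No, relativistic corrections are not needed.

Using the non-relativistic de Broglie formula λ = h/(mv):

v = 0.4% × c = 1.199 × 10^6 m/s

λ = h/(mv)
λ = (6.626 × 10^-34 J·s) / (1.67 × 10^-27 kg × 1.199 × 10^6 m/s)
λ = 3.31 × 10^-13 m

Since v = 0.4% of c < 10% of c, relativistic corrections are NOT significant and this non-relativistic result is a good approximation.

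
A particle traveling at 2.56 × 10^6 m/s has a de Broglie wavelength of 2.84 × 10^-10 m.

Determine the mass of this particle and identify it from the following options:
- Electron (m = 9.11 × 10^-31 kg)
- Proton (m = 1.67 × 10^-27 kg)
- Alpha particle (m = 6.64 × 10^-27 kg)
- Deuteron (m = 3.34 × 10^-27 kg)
The particle is an electron.

From λ = h/(mv), solve for mass:

m = h/(λv)
m = (6.626 × 10^-34 J·s) / (2.84 × 10^-10 m × 2.56 × 10^6 m/s)
m = 9.11 × 10^-31 kg

Comparing with the listed masses, this is closest to an electron.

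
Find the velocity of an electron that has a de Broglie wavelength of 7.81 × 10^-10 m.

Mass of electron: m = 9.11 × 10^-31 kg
9.31 × 10^5 m/s

From the de Broglie relation λ = h/(mv), we solve for v:

v = h/(mλ)
v = (6.626 × 10^-34 J·s) / (9.11 × 10^-31 kg × 7.81 × 10^-10 m)
v = 9.31 × 10^5 m/s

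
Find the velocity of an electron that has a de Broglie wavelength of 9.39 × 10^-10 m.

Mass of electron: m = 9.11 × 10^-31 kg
7.75 × 10^5 m/s

From the de Broglie relation λ = h/(mv), we solve for v:

v = h/(mλ)
v = (6.626 × 10^-34 J·s) / (9.11 × 10^-31 kg × 9.39 × 10^-10 m)
v = 7.75 × 10^5 m/s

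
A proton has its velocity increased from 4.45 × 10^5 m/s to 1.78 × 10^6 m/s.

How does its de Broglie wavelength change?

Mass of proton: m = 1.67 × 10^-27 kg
The wavelength decreases by a factor of 4.

Using λ = h/(mv):

Initial wavelength: λ₁ = h/(mv₁) = 8.92 × 10^-13 m
Final wavelength: λ₂ = h/(mv₂) = 2.23 × 10^-13 m

Since λ ∝ 1/v, when velocity increases by a factor of 4, the wavelength decreases by a factor of 4.

λ₂/λ₁ = v₁/v₂ = 1/4

The wavelength decreases by a factor of 4.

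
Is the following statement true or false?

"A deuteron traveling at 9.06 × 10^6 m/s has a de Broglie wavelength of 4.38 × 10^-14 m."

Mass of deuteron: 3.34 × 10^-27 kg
False

The claim is incorrect.

Using λ = h/(mv):
λ = (6.626 × 10^-34 J·s) / (3.34 × 10^-27 kg × 9.06 × 10^6 m/s)
λ = 2.19 × 10^-14 m

The actual wavelength differs from the claimed 4.38 × 10^-14 m.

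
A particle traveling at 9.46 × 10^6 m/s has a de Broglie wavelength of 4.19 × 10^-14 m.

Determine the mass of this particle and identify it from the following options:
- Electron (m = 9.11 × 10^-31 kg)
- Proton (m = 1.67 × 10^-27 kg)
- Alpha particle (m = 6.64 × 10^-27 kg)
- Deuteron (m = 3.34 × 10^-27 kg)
The particle is a proton.

From λ = h/(mv), solve for mass:

m = h/(λv)
m = (6.626 × 10^-34 J·s) / (4.19 × 10^-14 m × 9.46 × 10^6 m/s)
m = 1.67 × 10^-27 kg

Comparing with the listed masses, this is closest to a proton.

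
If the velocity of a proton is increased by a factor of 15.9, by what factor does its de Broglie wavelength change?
The wavelength decreases by a factor of 15.9.

From λ = h/(mv), the wavelength is inversely proportional to velocity:

λ ∝ 1/v

If v → 15.9v, then λ → λ/15.9

When velocity is increased by a factor of 15.9, the wavelength decreases by a factor of 15.9.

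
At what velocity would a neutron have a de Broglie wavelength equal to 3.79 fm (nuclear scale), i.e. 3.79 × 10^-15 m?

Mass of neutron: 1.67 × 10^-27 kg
1.05 × 10^8 m/s

From λ = h/(mv), solve for v:

v = h/(mλ)
v = (6.626 × 10^-34 J·s) / (1.67 × 10^-27 kg × 3.79 × 10^-15 m)
v = 1.05 × 10^8 m/s

Note: This velocity is 34.9% of the speed of light, so relativistic corrections would be needed for a more accurate calculation.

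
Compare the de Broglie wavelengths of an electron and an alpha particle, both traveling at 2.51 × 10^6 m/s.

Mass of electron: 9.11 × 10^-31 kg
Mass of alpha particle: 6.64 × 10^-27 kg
The electron has the longer wavelength.

Using λ = h/(mv), since both particles have the same velocity, the wavelength depends only on mass.

For electron: λ₁ = h/(m₁v) = 2.90 × 10^-10 m
For alpha particle: λ₂ = h/(m₂v) = 3.98 × 10^-14 m

Since λ ∝ 1/m at constant velocity, the lighter particle has the longer wavelength.

The electron has the longer de Broglie wavelength.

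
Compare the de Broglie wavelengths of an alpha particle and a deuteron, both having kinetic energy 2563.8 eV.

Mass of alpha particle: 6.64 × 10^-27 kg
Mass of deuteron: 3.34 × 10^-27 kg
The deuteron has the longer wavelength.

Using λ = h/√(2mKE):

For alpha particle: λ₁ = h/√(2m₁KE) = 2.84 × 10^-13 m
For deuteron: λ₂ = h/√(2m₂KE) = 4.00 × 10^-13 m

Since λ ∝ 1/√m at constant kinetic energy, the lighter particle has the longer wavelength.

The deuteron has the longer de Broglie wavelength.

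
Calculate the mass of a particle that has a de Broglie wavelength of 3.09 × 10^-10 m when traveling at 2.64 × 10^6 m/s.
8.12 × 10^-31 kg

From the de Broglie relation λ = h/(mv), we solve for m:

m = h/(λv)
m = (6.626 × 10^-34 J·s) / (3.09 × 10^-10 m × 2.64 × 10^6 m/s)
m = 8.12 × 10^-31 kg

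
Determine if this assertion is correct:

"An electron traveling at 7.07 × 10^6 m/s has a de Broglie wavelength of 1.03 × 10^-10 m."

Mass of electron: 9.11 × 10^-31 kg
True

The claim is correct.

Using λ = h/(mv):
λ = (6.626 × 10^-34 J·s) / (9.11 × 10^-31 kg × 7.07 × 10^6 m/s)
λ = 1.03 × 10^-10 m

This matches the claimed value.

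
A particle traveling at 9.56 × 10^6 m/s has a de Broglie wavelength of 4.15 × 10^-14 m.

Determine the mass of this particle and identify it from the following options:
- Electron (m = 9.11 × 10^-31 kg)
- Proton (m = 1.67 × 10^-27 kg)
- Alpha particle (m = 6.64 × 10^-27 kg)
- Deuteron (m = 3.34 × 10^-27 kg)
The particle is a proton.

From λ = h/(mv), solve for mass:

m = h/(λv)
m = (6.626 × 10^-34 J·s) / (4.15 × 10^-14 m × 9.56 × 10^6 m/s)
m = 1.67 × 10^-27 kg

Comparing with the listed masses, this is closest to a proton.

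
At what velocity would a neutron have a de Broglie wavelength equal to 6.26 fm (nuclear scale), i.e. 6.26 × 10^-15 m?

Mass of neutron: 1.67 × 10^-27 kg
6.34 × 10^7 m/s

From λ = h/(mv), solve for v:

v = h/(mλ)
v = (6.626 × 10^-34 J·s) / (1.67 × 10^-27 kg × 6.26 × 10^-15 m)
v = 6.34 × 10^7 m/s

Note: This velocity is 21.1% of the speed of light, so relativistic corrections would be needed for a more accurate calculation.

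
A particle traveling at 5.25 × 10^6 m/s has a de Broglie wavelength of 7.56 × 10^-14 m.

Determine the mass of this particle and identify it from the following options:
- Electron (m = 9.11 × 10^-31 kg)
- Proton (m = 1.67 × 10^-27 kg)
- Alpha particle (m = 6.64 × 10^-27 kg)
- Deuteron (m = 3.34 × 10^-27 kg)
The particle is a proton.

From λ = h/(mv), solve for mass:

m = h/(λv)
m = (6.626 × 10^-34 J·s) / (7.56 × 10^-14 m × 5.25 × 10^6 m/s)
m = 1.67 × 10^-27 kg

Comparing with the listed masses, this is closest to a proton.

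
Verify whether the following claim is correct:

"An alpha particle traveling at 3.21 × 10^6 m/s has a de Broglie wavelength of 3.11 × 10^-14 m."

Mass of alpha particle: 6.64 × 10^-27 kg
True

The claim is correct.

Using λ = h/(mv):
λ = (6.626 × 10^-34 J·s) / (6.64 × 10^-27 kg × 3.21 × 10^6 m/s)
λ = 3.11 × 10^-14 m

This matches the claimed value.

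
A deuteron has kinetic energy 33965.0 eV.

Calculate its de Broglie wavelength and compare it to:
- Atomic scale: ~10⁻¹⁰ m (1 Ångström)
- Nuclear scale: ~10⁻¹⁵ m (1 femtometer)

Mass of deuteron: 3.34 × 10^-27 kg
λ = 1.10 × 10^-13 m, which is between nuclear and atomic scales.

Using λ = h/√(2mKE):

KE = 33965.0 eV = 5.442 × 10^-15 J

λ = h/√(2mKE)
λ = (6.626 × 10^-34 J·s) / √(2 × 3.34 × 10^-27 kg × 5.442 × 10^-15 J)
λ = 1.10 × 10^-13 m

Comparison:
- Atomic scale (10⁻¹⁰ m): λ is 0.0011× this size
- Nuclear scale (10⁻¹⁵ m): λ is 1.1e+02× this size

The wavelength is between nuclear and atomic scales.

This wavelength is appropriate for probing atomic structure but too large for nuclear physics experiments.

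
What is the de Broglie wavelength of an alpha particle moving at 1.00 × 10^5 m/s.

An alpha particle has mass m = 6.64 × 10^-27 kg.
9.98 × 10^-13 m

Using the de Broglie relation λ = h/(mv):

λ = h/(mv)
λ = (6.626 × 10^-34 J·s) / (6.64 × 10^-27 kg × 1.00 × 10^5 m/s)
λ = 9.98 × 10^-13 m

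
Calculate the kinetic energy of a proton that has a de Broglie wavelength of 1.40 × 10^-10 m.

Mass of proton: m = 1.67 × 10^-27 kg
6.71 × 10^-21 J (or 0.0419 eV)

From λ = h/√(2mKE), we solve for KE:

λ² = h²/(2mKE)
KE = h²/(2mλ²)
KE = (6.626 × 10^-34 J·s)² / (2 × 1.67 × 10^-27 kg × (1.40 × 10^-10 m)²)
KE = 6.71 × 10^-21 J
KE = 0.0419 eV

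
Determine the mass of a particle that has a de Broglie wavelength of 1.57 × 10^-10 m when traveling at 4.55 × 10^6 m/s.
9.28 × 10^-31 kg

From the de Broglie relation λ = h/(mv), we solve for m:

m = h/(λv)
m = (6.626 × 10^-34 J·s) / (1.57 × 10^-10 m × 4.55 × 10^6 m/s)
m = 9.28 × 10^-31 kg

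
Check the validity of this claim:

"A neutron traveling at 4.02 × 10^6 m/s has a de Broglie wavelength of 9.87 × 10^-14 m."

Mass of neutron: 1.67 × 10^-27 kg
True

The claim is correct.

Using λ = h/(mv):
λ = (6.626 × 10^-34 J·s) / (1.67 × 10^-27 kg × 4.02 × 10^6 m/s)
λ = 9.87 × 10^-14 m

This matches the claimed value.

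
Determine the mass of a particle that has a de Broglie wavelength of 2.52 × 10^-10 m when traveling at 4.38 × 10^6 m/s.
6.00 × 10^-31 kg

From the de Broglie relation λ = h/(mv), we solve for m:

m = h/(λv)
m = (6.626 × 10^-34 J·s) / (2.52 × 10^-10 m × 4.38 × 10^6 m/s)
m = 6.00 × 10^-31 kg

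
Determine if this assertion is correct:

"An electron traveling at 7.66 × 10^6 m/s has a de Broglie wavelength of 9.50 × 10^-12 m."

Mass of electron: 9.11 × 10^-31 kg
False

The claim is incorrect.

Using λ = h/(mv):
λ = (6.626 × 10^-34 J·s) / (9.11 × 10^-31 kg × 7.66 × 10^6 m/s)
λ = 9.50 × 10^-11 m

The actual wavelength differs from the claimed 9.50 × 10^-12 m.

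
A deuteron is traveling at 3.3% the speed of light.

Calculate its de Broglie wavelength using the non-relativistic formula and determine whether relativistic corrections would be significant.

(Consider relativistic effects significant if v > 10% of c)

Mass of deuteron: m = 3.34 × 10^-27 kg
No, relativistic corrections are not needed.

Using the non-relativistic de Broglie formula λ = h/(mv):

v = 3.3% × c = 9.893 × 10^6 m/s

λ = h/(mv)
λ = (6.626 × 10^-34 J·s) / (3.34 × 10^-27 kg × 9.893 × 10^6 m/s)
λ = 2.01 × 10^-14 m

Since v = 3.3% of c < 10% of c, relativistic corrections are NOT significant and this non-relativistic result is a good approximation.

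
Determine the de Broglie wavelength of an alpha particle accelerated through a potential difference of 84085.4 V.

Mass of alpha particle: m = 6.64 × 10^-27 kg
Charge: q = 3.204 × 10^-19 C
3.50 × 10^-14 m

When a particle is accelerated through voltage V, it gains kinetic energy KE = qV.

The de Broglie wavelength is then λ = h/√(2mqV):

λ = h/√(2mqV)
λ = (6.626 × 10^-34 J·s) / √(2 × 6.64 × 10^-27 kg × 3.204 × 10^-19 C × 84085.4 V)
λ = 3.50 × 10^-14 m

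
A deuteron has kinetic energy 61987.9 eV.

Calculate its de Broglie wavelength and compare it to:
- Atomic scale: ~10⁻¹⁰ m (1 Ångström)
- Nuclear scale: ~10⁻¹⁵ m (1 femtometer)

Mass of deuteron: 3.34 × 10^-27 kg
λ = 8.13 × 10^-14 m, which is between nuclear and atomic scales.

Using λ = h/√(2mKE):

KE = 61987.9 eV = 9.932 × 10^-15 J

λ = h/√(2mKE)
λ = (6.626 × 10^-34 J·s) / √(2 × 3.34 × 10^-27 kg × 9.932 × 10^-15 J)
λ = 8.13 × 10^-14 m

Comparison:
- Atomic scale (10⁻¹⁰ m): λ is 0.00081× this size
- Nuclear scale (10⁻¹⁵ m): λ is 81× this size

The wavelength is between nuclear and atomic scales.

This wavelength is appropriate for probing atomic structure but too large for nuclear physics experiments.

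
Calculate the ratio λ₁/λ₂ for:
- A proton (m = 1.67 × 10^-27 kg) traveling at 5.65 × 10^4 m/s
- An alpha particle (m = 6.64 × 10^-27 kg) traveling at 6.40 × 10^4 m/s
λ₁/λ₂ = 4.50

Using λ = h/(mv):

λ₁ = h/(m₁v₁) = 7.02 × 10^-12 m
λ₂ = h/(m₂v₂) = 1.56 × 10^-12 m

Ratio λ₁/λ₂ = (m₂v₂)/(m₁v₁)
         = (6.64 × 10^-27 kg × 6.40 × 10^4 m/s) / (1.67 × 10^-27 kg × 5.65 × 10^4 m/s)
         = 4.50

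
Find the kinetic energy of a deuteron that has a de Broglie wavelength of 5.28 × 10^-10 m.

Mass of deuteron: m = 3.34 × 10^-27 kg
2.36 × 10^-22 J (or 1.47 × 10^-3 eV)

From λ = h/√(2mKE), we solve for KE:

λ² = h²/(2mKE)
KE = h²/(2mλ²)
KE = (6.626 × 10^-34 J·s)² / (2 × 3.34 × 10^-27 kg × (5.28 × 10^-10 m)²)
KE = 2.36 × 10^-22 J
KE = 1.47 × 10^-3 eV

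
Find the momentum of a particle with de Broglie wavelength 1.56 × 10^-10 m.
4.25 × 10^-24 kg·m/s

From the de Broglie relation λ = h/p, we solve for p:

p = h/λ
p = (6.626 × 10^-34 J·s) / (1.56 × 10^-10 m)
p = 4.25 × 10^-24 kg·m/s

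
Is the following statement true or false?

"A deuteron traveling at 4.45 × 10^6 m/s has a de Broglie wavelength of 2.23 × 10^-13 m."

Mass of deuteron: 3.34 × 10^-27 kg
False

The claim is incorrect.

Using λ = h/(mv):
λ = (6.626 × 10^-34 J·s) / (3.34 × 10^-27 kg × 4.45 × 10^6 m/s)
λ = 4.46 × 10^-14 m

The actual wavelength differs from the claimed 2.23 × 10^-13 m.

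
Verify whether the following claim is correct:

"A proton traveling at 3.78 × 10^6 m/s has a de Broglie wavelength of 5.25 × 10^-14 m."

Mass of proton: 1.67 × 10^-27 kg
False

The claim is incorrect.

Using λ = h/(mv):
λ = (6.626 × 10^-34 J·s) / (1.67 × 10^-27 kg × 3.78 × 10^6 m/s)
λ = 1.05 × 10^-13 m

The actual wavelength differs from the claimed 5.25 × 10^-14 m.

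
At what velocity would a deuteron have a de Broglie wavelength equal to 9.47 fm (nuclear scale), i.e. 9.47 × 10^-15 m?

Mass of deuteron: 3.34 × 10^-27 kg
2.09 × 10^7 m/s

From λ = h/(mv), solve for v:

v = h/(mλ)
v = (6.626 × 10^-34 J·s) / (3.34 × 10^-27 kg × 9.47 × 10^-15 m)
v = 2.09 × 10^7 m/s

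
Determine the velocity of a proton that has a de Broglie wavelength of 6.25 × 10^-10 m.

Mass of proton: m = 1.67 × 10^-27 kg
6.35 × 10^2 m/s

From the de Broglie relation λ = h/(mv), we solve for v:

v = h/(mλ)
v = (6.626 × 10^-34 J·s) / (1.67 × 10^-27 kg × 6.25 × 10^-10 m)
v = 6.35 × 10^2 m/s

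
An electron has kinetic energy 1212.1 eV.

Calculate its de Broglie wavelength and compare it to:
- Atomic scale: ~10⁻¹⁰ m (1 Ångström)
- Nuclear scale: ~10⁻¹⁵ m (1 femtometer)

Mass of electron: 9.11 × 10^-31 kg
λ = 3.52 × 10^-11 m, which is between nuclear and atomic scales.

Using λ = h/√(2mKE):

KE = 1212.1 eV = 1.942 × 10^-16 J

λ = h/√(2mKE)
λ = (6.626 × 10^-34 J·s) / √(2 × 9.11 × 10^-31 kg × 1.942 × 10^-16 J)
λ = 3.52 × 10^-11 m

Comparison:
- Atomic scale (10⁻¹⁰ m): λ is 0.35× this size
- Nuclear scale (10⁻¹⁵ m): λ is 3.5e+04× this size

The wavelength is between nuclear and atomic scales.

This wavelength is appropriate for probing atomic structure but too large for nuclear physics experiments.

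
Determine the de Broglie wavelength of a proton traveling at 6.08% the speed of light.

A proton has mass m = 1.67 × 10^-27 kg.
2.18 × 10^-14 m

Using the de Broglie relation λ = h/(mv):

v = 6.08% × c = 1.823 × 10^7 m/s

λ = h/(mv)
λ = (6.626 × 10^-34 J·s) / (1.67 × 10^-27 kg × 1.823 × 10^7 m/s)
λ = 2.18 × 10^-14 m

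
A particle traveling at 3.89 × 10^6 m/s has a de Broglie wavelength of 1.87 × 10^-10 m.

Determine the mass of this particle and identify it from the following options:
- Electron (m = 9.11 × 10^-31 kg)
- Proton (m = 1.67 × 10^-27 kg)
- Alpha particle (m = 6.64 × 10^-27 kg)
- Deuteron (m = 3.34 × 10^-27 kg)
The particle is an electron.

From λ = h/(mv), solve for mass:

m = h/(λv)
m = (6.626 × 10^-34 J·s) / (1.87 × 10^-10 m × 3.89 × 10^6 m/s)
m = 9.11 × 10^-31 kg

Comparing with the listed masses, this is closest to an electron.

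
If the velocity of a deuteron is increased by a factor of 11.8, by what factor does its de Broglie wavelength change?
The wavelength decreases by a factor of 11.8.

From λ = h/(mv), the wavelength is inversely proportional to velocity:

λ ∝ 1/v

If v → 11.8v, then λ → λ/11.8

When velocity is increased by a factor of 11.8, the wavelength decreases by a factor of 11.8.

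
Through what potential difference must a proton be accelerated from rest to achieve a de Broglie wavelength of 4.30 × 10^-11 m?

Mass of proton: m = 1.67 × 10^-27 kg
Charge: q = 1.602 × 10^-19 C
4.44 × 10^-1 V

From λ = h/√(2mqV), we solve for V:

λ² = h²/(2mqV)
V = h²/(2mqλ²)
V = (6.626 × 10^-34 J·s)² / (2 × 1.67 × 10^-27 kg × 1.602 × 10^-19 C × (4.30 × 10^-11 m)²)
V = 4.44 × 10^-1 V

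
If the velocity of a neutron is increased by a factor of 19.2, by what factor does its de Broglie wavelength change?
The wavelength decreases by a factor of 19.2.

From λ = h/(mv), the wavelength is inversely proportional to velocity:

λ ∝ 1/v

If v → 19.2v, then λ → λ/19.2

When velocity is increased by a factor of 19.2, the wavelength decreases by a factor of 19.2.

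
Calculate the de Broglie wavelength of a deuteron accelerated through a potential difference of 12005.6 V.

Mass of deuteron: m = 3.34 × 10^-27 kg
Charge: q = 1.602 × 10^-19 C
1.85 × 10^-13 m

When a particle is accelerated through voltage V, it gains kinetic energy KE = qV.

The de Broglie wavelength is then λ = h/√(2mqV):

λ = h/√(2mqV)
λ = (6.626 × 10^-34 J·s) / √(2 × 3.34 × 10^-27 kg × 1.602 × 10^-19 C × 12005.6 V)
λ = 1.85 × 10^-13 m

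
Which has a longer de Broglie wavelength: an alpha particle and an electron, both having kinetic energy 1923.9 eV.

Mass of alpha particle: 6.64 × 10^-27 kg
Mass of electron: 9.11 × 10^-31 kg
The electron has the longer wavelength.

Using λ = h/√(2mKE):

For alpha particle: λ₁ = h/√(2m₁KE) = 3.27 × 10^-13 m
For electron: λ₂ = h/√(2m₂KE) = 2.80 × 10^-11 m

Since λ ∝ 1/√m at constant kinetic energy, the lighter particle has the longer wavelength.

The electron has the longer de Broglie wavelength.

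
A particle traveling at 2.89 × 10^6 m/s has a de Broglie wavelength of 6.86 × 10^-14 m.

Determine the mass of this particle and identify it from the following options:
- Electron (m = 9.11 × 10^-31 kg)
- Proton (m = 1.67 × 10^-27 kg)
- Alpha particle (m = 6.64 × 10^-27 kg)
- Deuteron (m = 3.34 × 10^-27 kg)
The particle is a deuteron.

From λ = h/(mv), solve for mass:

m = h/(λv)
m = (6.626 × 10^-34 J·s) / (6.86 × 10^-14 m × 2.89 × 10^6 m/s)
m = 3.34 × 10^-27 kg

Comparing with the listed masses, this is closest to a deuteron.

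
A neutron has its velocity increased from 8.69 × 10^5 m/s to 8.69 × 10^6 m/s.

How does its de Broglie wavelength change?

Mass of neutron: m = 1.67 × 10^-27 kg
The wavelength decreases by a factor of 10.

Using λ = h/(mv):

Initial wavelength: λ₁ = h/(mv₁) = 4.57 × 10^-13 m
Final wavelength: λ₂ = h/(mv₂) = 4.57 × 10^-14 m

Since λ ∝ 1/v, when velocity increases by a factor of 10, the wavelength decreases by a factor of 10.

λ₂/λ₁ = v₁/v₂ = 1/10

The wavelength decreases by a factor of 10.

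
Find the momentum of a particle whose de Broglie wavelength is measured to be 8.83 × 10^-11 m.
7.50 × 10^-24 kg·m/s

From the de Broglie relation λ = h/p, we solve for p:

p = h/λ
p = (6.626 × 10^-34 J·s) / (8.83 × 10^-11 m)
p = 7.50 × 10^-24 kg·m/s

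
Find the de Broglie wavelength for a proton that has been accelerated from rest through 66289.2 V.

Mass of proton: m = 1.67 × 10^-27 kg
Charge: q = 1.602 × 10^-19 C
1.11 × 10^-13 m

When a particle is accelerated through voltage V, it gains kinetic energy KE = qV.

The de Broglie wavelength is then λ = h/√(2mqV):

λ = h/√(2mqV)
λ = (6.626 × 10^-34 J·s) / √(2 × 1.67 × 10^-27 kg × 1.602 × 10^-19 C × 66289.2 V)
λ = 1.11 × 10^-13 m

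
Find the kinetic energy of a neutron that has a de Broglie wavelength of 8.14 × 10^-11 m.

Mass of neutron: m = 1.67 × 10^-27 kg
1.98 × 10^-20 J (or 0.124 eV)

From λ = h/√(2mKE), we solve for KE:

λ² = h²/(2mKE)
KE = h²/(2mλ²)
KE = (6.626 × 10^-34 J·s)² / (2 × 1.67 × 10^-27 kg × (8.14 × 10^-11 m)²)
KE = 1.98 × 10^-20 J
KE = 0.124 eV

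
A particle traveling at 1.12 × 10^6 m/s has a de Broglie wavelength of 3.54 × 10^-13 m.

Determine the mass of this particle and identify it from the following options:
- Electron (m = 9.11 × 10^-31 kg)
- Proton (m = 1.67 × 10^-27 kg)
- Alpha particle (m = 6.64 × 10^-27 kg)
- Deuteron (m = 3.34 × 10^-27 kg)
The particle is a proton.

From λ = h/(mv), solve for mass:

m = h/(λv)
m = (6.626 × 10^-34 J·s) / (3.54 × 10^-13 m × 1.12 × 10^6 m/s)
m = 1.67 × 10^-27 kg

Comparing with the listed masses, this is closest to a proton.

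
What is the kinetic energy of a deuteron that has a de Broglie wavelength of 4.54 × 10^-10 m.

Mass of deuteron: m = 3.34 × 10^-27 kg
3.19 × 10^-22 J (or 1.99 × 10^-3 eV)

From λ = h/√(2mKE), we solve for KE:

λ² = h²/(2mKE)
KE = h²/(2mλ²)
KE = (6.626 × 10^-34 J·s)² / (2 × 3.34 × 10^-27 kg × (4.54 × 10^-10 m)²)
KE = 3.19 × 10^-22 J
KE = 1.99 × 10^-3 eV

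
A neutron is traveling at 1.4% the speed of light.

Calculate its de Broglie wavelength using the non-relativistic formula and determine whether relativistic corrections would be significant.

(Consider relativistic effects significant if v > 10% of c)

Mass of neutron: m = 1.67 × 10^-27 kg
No, relativistic corrections are not needed.

Using the non-relativistic de Broglie formula λ = h/(mv):

v = 1.4% × c = 4.197 × 10^6 m/s

λ = h/(mv)
λ = (6.626 × 10^-34 J·s) / (1.67 × 10^-27 kg × 4.197 × 10^6 m/s)
λ = 9.45 × 10^-14 m

Since v = 1.4% of c < 10% of c, relativistic corrections are NOT significant and this non-relativistic result is a good approximation.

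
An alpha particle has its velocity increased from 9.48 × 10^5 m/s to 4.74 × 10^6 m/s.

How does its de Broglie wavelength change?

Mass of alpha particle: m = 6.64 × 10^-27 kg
The wavelength decreases by a factor of 5.

Using λ = h/(mv):

Initial wavelength: λ₁ = h/(mv₁) = 1.05 × 10^-13 m
Final wavelength: λ₂ = h/(mv₂) = 2.11 × 10^-14 m

Since λ ∝ 1/v, when velocity increases by a factor of 5, the wavelength decreases by a factor of 5.

λ₂/λ₁ = v₁/v₂ = 1/5

The wavelength decreases by a factor of 5.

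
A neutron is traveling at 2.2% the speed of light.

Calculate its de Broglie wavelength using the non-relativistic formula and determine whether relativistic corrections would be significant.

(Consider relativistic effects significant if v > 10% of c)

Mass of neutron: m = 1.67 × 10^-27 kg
No, relativistic corrections are not needed.

Using the non-relativistic de Broglie formula λ = h/(mv):

v = 2.2% × c = 6.595 × 10^6 m/s

λ = h/(mv)
λ = (6.626 × 10^-34 J·s) / (1.67 × 10^-27 kg × 6.595 × 10^6 m/s)
λ = 6.02 × 10^-14 m

Since v = 2.2% of c < 10% of c, relativistic corrections are NOT significant and this non-relativistic result is a good approximation.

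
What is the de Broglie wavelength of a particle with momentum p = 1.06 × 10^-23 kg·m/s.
6.25 × 10^-11 m

Using the de Broglie relation λ = h/p:

λ = h/p
λ = (6.626 × 10^-34 J·s) / (1.06 × 10^-23 kg·m/s)
λ = 6.25 × 10^-11 m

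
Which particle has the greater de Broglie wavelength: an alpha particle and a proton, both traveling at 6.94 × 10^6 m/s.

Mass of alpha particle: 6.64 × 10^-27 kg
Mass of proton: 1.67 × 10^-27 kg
The proton has the longer wavelength.

Using λ = h/(mv), since both particles have the same velocity, the wavelength depends only on mass.

For alpha particle: λ₁ = h/(m₁v) = 1.44 × 10^-14 m
For proton: λ₂ = h/(m₂v) = 5.72 × 10^-14 m

Since λ ∝ 1/m at constant velocity, the lighter particle has the longer wavelength.

The proton has the longer de Broglie wavelength.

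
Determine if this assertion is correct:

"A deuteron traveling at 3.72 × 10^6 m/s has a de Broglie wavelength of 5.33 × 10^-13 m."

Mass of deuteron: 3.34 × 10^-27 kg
False

The claim is incorrect.

Using λ = h/(mv):
λ = (6.626 × 10^-34 J·s) / (3.34 × 10^-27 kg × 3.72 × 10^6 m/s)
λ = 5.33 × 10^-14 m

The actual wavelength differs from the claimed 5.33 × 10^-13 m.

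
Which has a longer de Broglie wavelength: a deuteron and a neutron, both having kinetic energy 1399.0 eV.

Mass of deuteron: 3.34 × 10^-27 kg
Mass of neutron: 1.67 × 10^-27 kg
The neutron has the longer wavelength.

Using λ = h/√(2mKE):

For deuteron: λ₁ = h/√(2m₁KE) = 5.42 × 10^-13 m
For neutron: λ₂ = h/√(2m₂KE) = 7.66 × 10^-13 m

Since λ ∝ 1/√m at constant kinetic energy, the lighter particle has the longer wavelength.

The neutron has the longer de Broglie wavelength.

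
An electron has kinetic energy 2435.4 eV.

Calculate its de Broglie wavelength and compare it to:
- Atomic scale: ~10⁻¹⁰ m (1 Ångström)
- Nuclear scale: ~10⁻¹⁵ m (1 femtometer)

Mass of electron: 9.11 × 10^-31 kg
λ = 2.49 × 10^-11 m, which is between nuclear and atomic scales.

Using λ = h/√(2mKE):

KE = 2435.4 eV = 3.902 × 10^-16 J

λ = h/√(2mKE)
λ = (6.626 × 10^-34 J·s) / √(2 × 9.11 × 10^-31 kg × 3.902 × 10^-16 J)
λ = 2.49 × 10^-11 m

Comparison:
- Atomic scale (10⁻¹⁰ m): λ is 0.25× this size
- Nuclear scale (10⁻¹⁵ m): λ is 2.5e+04× this size

The wavelength is between nuclear and atomic scales.

This wavelength is appropriate for probing atomic structure but too large for nuclear physics experiments.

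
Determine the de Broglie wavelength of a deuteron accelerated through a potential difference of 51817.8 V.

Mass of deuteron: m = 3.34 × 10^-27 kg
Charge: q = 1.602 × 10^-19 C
8.90 × 10^-14 m

When a particle is accelerated through voltage V, it gains kinetic energy KE = qV.

The de Broglie wavelength is then λ = h/√(2mqV):

λ = h/√(2mqV)
λ = (6.626 × 10^-34 J·s) / √(2 × 3.34 × 10^-27 kg × 1.602 × 10^-19 C × 51817.8 V)
λ = 8.90 × 10^-14 m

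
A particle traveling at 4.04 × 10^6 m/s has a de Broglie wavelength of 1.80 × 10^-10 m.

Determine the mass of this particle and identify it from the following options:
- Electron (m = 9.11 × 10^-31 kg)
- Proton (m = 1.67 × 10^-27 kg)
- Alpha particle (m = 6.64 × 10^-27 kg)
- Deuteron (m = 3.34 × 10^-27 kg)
The particle is an electron.

From λ = h/(mv), solve for mass:

m = h/(λv)
m = (6.626 × 10^-34 J·s) / (1.80 × 10^-10 m × 4.04 × 10^6 m/s)
m = 9.11 × 10^-31 kg

Comparing with the listed masses, this is closest to an electron.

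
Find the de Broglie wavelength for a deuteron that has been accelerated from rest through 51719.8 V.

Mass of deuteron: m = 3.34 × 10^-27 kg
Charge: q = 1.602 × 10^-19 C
8.91 × 10^-14 m

When a particle is accelerated through voltage V, it gains kinetic energy KE = qV.

The de Broglie wavelength is then λ = h/√(2mqV):

λ = h/√(2mqV)
λ = (6.626 × 10^-34 J·s) / √(2 × 3.34 × 10^-27 kg × 1.602 × 10^-19 C × 51719.8 V)
λ = 8.91 × 10^-14 m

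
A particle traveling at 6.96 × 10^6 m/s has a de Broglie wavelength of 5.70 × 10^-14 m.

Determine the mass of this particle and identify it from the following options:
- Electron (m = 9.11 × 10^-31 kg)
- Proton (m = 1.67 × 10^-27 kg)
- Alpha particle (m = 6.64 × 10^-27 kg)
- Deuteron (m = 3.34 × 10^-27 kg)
The particle is a proton.

From λ = h/(mv), solve for mass:

m = h/(λv)
m = (6.626 × 10^-34 J·s) / (5.70 × 10^-14 m × 6.96 × 10^6 m/s)
m = 1.67 × 10^-27 kg

Comparing with the listed masses, this is closest to a proton.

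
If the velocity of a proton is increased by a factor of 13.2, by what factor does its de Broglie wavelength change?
The wavelength decreases by a factor of 13.2.

From λ = h/(mv), the wavelength is inversely proportional to velocity:

λ ∝ 1/v

If v → 13.2v, then λ → λ/13.2

When velocity is increased by a factor of 13.2, the wavelength decreases by a factor of 13.2.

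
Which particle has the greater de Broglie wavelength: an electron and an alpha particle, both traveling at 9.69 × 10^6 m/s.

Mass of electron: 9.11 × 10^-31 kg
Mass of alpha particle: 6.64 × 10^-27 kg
The electron has the longer wavelength.

Using λ = h/(mv), since both particles have the same velocity, the wavelength depends only on mass.

For electron: λ₁ = h/(m₁v) = 7.51 × 10^-11 m
For alpha particle: λ₂ = h/(m₂v) = 1.03 × 10^-14 m

Since λ ∝ 1/m at constant velocity, the lighter particle has the longer wavelength.

The electron has the longer de Broglie wavelength.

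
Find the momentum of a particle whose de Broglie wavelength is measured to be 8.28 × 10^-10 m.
8.00 × 10^-25 kg·m/s

From the de Broglie relation λ = h/p, we solve for p:

p = h/λ
p = (6.626 × 10^-34 J·s) / (8.28 × 10^-10 m)
p = 8.00 × 10^-25 kg·m/s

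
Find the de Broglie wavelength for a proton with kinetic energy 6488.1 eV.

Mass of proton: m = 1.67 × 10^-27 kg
3.56 × 10^-13 m

Using λ = h/√(2mKE):

First convert KE to Joules: KE = 6488.1 eV = 1.040 × 10^-15 J

λ = h/√(2mKE)
λ = (6.626 × 10^-34 J·s) / √(2 × 1.67 × 10^-27 kg × 1.040 × 10^-15 J)
λ = 3.56 × 10^-13 m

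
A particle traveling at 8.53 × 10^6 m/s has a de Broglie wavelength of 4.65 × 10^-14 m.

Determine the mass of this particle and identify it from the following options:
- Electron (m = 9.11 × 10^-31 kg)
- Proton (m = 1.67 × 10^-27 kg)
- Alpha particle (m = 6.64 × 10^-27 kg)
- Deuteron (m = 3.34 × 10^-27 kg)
The particle is a proton.

From λ = h/(mv), solve for mass:

m = h/(λv)
m = (6.626 × 10^-34 J·s) / (4.65 × 10^-14 m × 8.53 × 10^6 m/s)
m = 1.67 × 10^-27 kg

Comparing with the listed masses, this is closest to a proton.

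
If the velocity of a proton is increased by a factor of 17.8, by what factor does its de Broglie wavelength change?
The wavelength decreases by a factor of 17.8.

From λ = h/(mv), the wavelength is inversely proportional to velocity:

λ ∝ 1/v

If v → 17.8v, then λ → λ/17.8

When velocity is increased by a factor of 17.8, the wavelength decreases by a factor of 17.8.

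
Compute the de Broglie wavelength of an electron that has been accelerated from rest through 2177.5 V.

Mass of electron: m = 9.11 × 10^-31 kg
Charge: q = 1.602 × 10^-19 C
2.63 × 10^-11 m

When a particle is accelerated through voltage V, it gains kinetic energy KE = qV.

The de Broglie wavelength is then λ = h/√(2mqV):

λ = h/√(2mqV)
λ = (6.626 × 10^-34 J·s) / √(2 × 9.11 × 10^-31 kg × 1.602 × 10^-19 C × 2177.5 V)
λ = 2.63 × 10^-11 m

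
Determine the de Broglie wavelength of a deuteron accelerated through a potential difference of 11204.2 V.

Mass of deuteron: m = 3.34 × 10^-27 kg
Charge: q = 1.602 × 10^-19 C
1.91 × 10^-13 m

When a particle is accelerated through voltage V, it gains kinetic energy KE = qV.

The de Broglie wavelength is then λ = h/√(2mqV):

λ = h/√(2mqV)
λ = (6.626 × 10^-34 J·s) / √(2 × 3.34 × 10^-27 kg × 1.602 × 10^-19 C × 11204.2 V)
λ = 1.91 × 10^-13 m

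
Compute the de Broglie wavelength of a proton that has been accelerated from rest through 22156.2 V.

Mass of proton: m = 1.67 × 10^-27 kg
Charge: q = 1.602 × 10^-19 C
1.92 × 10^-13 m

When a particle is accelerated through voltage V, it gains kinetic energy KE = qV.

The de Broglie wavelength is then λ = h/√(2mqV):

λ = h/√(2mqV)
λ = (6.626 × 10^-34 J·s) / √(2 × 1.67 × 10^-27 kg × 1.602 × 10^-19 C × 22156.2 V)
λ = 1.92 × 10^-13 m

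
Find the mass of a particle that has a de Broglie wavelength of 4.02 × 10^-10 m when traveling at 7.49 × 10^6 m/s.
2.20 × 10^-31 kg

From the de Broglie relation λ = h/(mv), we solve for m:

m = h/(λv)
m = (6.626 × 10^-34 J·s) / (4.02 × 10^-10 m × 7.49 × 10^6 m/s)
m = 2.20 × 10^-31 kg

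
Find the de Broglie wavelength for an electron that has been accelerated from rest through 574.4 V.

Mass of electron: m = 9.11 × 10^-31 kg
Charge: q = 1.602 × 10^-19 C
5.12 × 10^-11 m

When a particle is accelerated through voltage V, it gains kinetic energy KE = qV.

The de Broglie wavelength is then λ = h/√(2mqV):

λ = h/√(2mqV)
λ = (6.626 × 10^-34 J·s) / √(2 × 9.11 × 10^-31 kg × 1.602 × 10^-19 C × 574.4 V)
λ = 5.12 × 10^-11 m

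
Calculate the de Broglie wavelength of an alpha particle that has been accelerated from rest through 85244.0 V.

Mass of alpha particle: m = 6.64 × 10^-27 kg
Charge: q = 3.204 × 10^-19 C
3.48 × 10^-14 m

When a particle is accelerated through voltage V, it gains kinetic energy KE = qV.

The de Broglie wavelength is then λ = h/√(2mqV):

λ = h/√(2mqV)
λ = (6.626 × 10^-34 J·s) / √(2 × 6.64 × 10^-27 kg × 3.204 × 10^-19 C × 85244.0 V)
λ = 3.48 × 10^-14 m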